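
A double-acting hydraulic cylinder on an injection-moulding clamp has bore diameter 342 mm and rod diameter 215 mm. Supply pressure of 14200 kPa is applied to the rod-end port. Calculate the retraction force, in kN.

Rod-side annular area A_ann = π/4 × (342² − 215²) = 55560 mm^2
On retraction the pressure acts on the annular area (bore minus rod).
F = P × A_ann

F ≈ 789 kN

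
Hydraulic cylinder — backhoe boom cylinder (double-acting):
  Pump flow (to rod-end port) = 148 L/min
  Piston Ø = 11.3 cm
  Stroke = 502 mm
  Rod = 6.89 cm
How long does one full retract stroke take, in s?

t ≈ 1.28 s

Rod-side annular area A_ann = π/4 × (11.3² − 6.89²) = 63.00 cm^2
Swept volume V = A × L; t = V / Q = A·L / Q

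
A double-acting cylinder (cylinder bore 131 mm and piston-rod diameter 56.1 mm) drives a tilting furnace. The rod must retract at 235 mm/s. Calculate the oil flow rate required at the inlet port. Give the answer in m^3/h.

Q ≈ 9.31 m^3/h

Rod-side annular area A_ann = π/4 × (131² − 56.1²) = 11010 mm^2
Q = A × v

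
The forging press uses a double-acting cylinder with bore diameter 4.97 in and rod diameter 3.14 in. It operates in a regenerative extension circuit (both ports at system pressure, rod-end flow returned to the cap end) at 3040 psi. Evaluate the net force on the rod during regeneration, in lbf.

F ≈ 23500 lbf

With equal pressure on both faces, forces on the annular region cancel; the net push is pressure × rod cross-section.
Rod cross-section A_rod = π/4 × (3.14 in)² = 7.744 in^2
F = P × A_rod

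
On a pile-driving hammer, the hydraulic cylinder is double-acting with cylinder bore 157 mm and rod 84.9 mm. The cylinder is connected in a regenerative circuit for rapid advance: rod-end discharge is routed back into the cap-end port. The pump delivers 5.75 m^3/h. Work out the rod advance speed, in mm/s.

v ≈ 282 mm/s

In regeneration the rod-end outflow joins the pump flow into the cap end, so the net volume the pump must supply per unit advance equals the rod cross-section area.
Rod cross-section A_rod = π/4 × (84.9 mm)² = 5661 mm^2
v = Q_pump / A_rod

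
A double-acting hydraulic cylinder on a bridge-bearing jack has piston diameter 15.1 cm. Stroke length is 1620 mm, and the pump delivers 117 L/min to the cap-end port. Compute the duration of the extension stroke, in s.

t ≈ 14.9 s

Cap-side area A_cap = π/4 × (15.1 cm)² = 179.1 cm^2
Swept volume V = A × L; t = V / Q = A·L / Q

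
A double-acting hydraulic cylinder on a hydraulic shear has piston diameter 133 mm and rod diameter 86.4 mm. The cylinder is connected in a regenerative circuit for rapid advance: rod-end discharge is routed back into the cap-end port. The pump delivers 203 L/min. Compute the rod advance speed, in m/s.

In regeneration the rod-end outflow joins the pump flow into the cap end, so the net volume the pump must supply per unit advance equals the rod cross-section area.
Rod cross-section A_rod = π/4 × (86.4 mm)² = 5863 mm^2
v = Q_pump / A_rod

v ≈ 0.577 m/s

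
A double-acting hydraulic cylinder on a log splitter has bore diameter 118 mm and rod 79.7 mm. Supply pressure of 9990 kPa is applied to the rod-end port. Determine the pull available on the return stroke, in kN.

Rod-side annular area A_ann = π/4 × (118² − 79.7²) = 5947 mm^2
On retraction the pressure acts on the annular area (bore minus rod).
F = P × A_ann

F ≈ 59.4 kN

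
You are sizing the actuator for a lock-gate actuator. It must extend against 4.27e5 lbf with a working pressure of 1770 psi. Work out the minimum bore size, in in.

D ≈ 17.5 in

Extension force acts on the full piston face: F = P × (π/4)D².
D = √(4F / (πP)) = √(4 × 4.27e5 lbf / (π × 1770 psi))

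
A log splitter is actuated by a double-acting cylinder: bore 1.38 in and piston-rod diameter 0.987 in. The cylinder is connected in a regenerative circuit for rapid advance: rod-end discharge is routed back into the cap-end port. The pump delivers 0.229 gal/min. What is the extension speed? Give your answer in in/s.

v ≈ 1.15 in/s

In regeneration the rod-end outflow joins the pump flow into the cap end, so the net volume the pump must supply per unit advance equals the rod cross-section area.
Rod cross-section A_rod = π/4 × (0.987 in)² = 0.7651 in^2
v = Q_pump / A_rod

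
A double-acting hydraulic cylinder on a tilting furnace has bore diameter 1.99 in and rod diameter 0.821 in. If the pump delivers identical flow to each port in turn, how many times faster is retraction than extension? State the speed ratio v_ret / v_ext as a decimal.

Cap-side area A_cap = π/4 × (1.99 in)² = 3.110 in^2
Rod-side annular area A_ann = π/4 × (1.99² − 0.821²) = 2.581 in^2
For equal Q, v ∝ 1/A, so v_ret/v_ext = A_cap/A_ann.

v_ret/v_ext ≈ 1.21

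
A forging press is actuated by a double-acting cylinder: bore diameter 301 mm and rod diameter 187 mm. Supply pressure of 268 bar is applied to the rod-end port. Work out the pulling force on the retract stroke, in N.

F ≈ 1.17e6 N

Rod-side annular area A_ann = π/4 × (301² − 187²) = 43690 mm^2
On retraction the pressure acts on the annular area (bore minus rod).
F = P × A_ann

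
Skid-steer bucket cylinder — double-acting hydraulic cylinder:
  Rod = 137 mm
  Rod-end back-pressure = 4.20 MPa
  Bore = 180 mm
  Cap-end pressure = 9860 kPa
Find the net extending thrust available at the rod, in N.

F ≈ 2.06e5 N

Cap-side area A_cap = π/4 × (180 mm)² = 25450 mm^2
Rod-side annular area A_ann = π/4 × (180² − 137²) = 10710 mm^2
Net thrust = P_cap·A_cap − P_rod·A_ann = 2.509e5 N − 44960 N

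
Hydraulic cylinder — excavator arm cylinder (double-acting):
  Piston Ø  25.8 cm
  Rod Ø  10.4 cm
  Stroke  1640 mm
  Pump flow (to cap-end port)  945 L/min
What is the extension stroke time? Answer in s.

Cap-side area A_cap = π/4 × (25.8 cm)² = 522.8 cm^2
Swept volume V = A × L; t = V / Q = A·L / Q

t ≈ 5.44 s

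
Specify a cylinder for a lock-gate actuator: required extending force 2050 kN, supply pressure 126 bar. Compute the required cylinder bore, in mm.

D ≈ 455 mm

Extension force acts on the full piston face: F = P × (π/4)D².
D = √(4F / (πP)) = √(4 × 2050 kN / (π × 126 bar))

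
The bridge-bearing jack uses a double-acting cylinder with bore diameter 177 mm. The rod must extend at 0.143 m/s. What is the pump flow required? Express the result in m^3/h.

Cap-side area A_cap = π/4 × (177 mm)² = 24610 mm^2
Q = A × v

Q ≈ 12.7 m^3/h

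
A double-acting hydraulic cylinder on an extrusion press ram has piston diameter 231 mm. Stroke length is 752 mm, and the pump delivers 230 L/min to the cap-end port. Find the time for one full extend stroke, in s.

Cap-side area A_cap = π/4 × (231 mm)² = 41910 mm^2
Swept volume V = A × L; t = V / Q = A·L / Q

t ≈ 8.22 s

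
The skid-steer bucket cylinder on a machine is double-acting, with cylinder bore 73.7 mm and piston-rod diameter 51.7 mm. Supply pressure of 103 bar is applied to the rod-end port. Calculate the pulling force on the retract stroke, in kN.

Rod-side annular area A_ann = π/4 × (73.7² − 51.7²) = 2167 mm^2
On retraction the pressure acts on the annular area (bore minus rod).
F = P × A_ann

F ≈ 22.3 kN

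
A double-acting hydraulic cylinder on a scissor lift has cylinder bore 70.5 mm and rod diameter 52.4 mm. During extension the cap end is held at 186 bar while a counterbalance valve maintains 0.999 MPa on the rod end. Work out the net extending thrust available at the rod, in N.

F ≈ 70900 N

Cap-side area A_cap = π/4 × (70.5 mm)² = 3904 mm^2
Rod-side annular area A_ann = π/4 × (70.5² − 52.4²) = 1747 mm^2
Net thrust = P_cap·A_cap − P_rod·A_ann = 72610 N − 1745 N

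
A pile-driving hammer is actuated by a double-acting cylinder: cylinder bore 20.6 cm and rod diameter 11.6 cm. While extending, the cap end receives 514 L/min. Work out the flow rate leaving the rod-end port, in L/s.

Q_out ≈ 5.85 L/s

Cap-side area A_cap = π/4 × (20.6 cm)² = 333.3 cm^2
Rod-side annular area A_ann = π/4 × (20.6² − 11.6²) = 227.6 cm^2
Piston speed v = Q_in/A_cap; rod-end outflow Q_out = v × A_ann = Q_in × A_ann/A_cap.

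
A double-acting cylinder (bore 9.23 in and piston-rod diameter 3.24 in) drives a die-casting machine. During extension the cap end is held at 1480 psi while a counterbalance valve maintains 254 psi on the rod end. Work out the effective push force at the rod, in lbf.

F ≈ 84100 lbf

Cap-side area A_cap = π/4 × (9.23 in)² = 66.91 in^2
Rod-side annular area A_ann = π/4 × (9.23² − 3.24²) = 58.67 in^2
Net thrust = P_cap·A_cap − P_rod·A_ann = 99030 lbf − 14900 lbf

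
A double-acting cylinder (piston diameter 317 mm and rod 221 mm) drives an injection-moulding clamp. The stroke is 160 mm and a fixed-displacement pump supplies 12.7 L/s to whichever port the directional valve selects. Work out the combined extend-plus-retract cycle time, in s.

t ≈ 1.51 s

Cap-side area A_cap = π/4 × (317 mm)² = 78920 mm^2
Rod-side annular area A_ann = π/4 × (317² − 221²) = 40560 mm^2
t_ext = A_cap·L/Q = 0.9943 s
t_ret = A_ann·L/Q = 0.5110 s
t_cycle = t_ext + t_ret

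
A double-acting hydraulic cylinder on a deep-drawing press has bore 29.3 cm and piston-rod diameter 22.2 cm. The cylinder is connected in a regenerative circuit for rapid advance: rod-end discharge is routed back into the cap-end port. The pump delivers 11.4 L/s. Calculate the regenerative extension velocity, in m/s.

v ≈ 0.295 m/s

In regeneration the rod-end outflow joins the pump flow into the cap end, so the net volume the pump must supply per unit advance equals the rod cross-section area.
Rod cross-section A_rod = π/4 × (22.2 cm)² = 387.1 cm^2
v = Q_pump / A_rod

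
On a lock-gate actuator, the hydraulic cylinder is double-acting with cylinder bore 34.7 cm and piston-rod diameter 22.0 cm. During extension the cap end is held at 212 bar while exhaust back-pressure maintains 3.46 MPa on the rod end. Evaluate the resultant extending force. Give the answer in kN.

Cap-side area A_cap = π/4 × (34.7 cm)² = 945.7 cm^2
Rod-side annular area A_ann = π/4 × (34.7² − 22.0²) = 565.6 cm^2
Net thrust = P_cap·A_cap − P_rod·A_ann = 2005 kN − 195.7 kN

F ≈ 1810 kN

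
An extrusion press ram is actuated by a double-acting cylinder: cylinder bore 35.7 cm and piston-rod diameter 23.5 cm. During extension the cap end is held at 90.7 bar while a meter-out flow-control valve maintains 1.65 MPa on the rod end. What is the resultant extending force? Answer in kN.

Cap-side area A_cap = π/4 × (35.7 cm)² = 1001 cm^2
Rod-side annular area A_ann = π/4 × (35.7² − 23.5²) = 567.2 cm^2
Net thrust = P_cap·A_cap − P_rod·A_ann = 907.9 kN − 93.60 kN

F ≈ 814 kN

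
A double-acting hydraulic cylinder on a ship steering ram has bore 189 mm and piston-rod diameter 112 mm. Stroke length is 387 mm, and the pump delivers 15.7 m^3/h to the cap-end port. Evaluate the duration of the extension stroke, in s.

t ≈ 2.49 s

Cap-side area A_cap = π/4 × (189 mm)² = 28060 mm^2
Swept volume V = A × L; t = V / Q = A·L / Q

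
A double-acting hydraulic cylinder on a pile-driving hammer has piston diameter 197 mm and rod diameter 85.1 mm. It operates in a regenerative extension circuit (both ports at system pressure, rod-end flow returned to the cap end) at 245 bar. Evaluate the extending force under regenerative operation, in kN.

F ≈ 139 kN

With equal pressure on both faces, forces on the annular region cancel; the net push is pressure × rod cross-section.
Rod cross-section A_rod = π/4 × (85.1 mm)² = 5688 mm^2
F = P × A_rod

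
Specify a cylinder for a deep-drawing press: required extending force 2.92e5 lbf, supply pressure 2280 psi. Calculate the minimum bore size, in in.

Extension force acts on the full piston face: F = P × (π/4)D².
D = √(4F / (πP)) = √(4 × 2.92e5 lbf / (π × 2280 psi))

D ≈ 12.8 in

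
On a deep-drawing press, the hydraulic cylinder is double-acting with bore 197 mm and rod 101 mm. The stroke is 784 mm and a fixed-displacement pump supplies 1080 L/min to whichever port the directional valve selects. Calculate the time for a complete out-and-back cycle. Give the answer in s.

Cap-side area A_cap = π/4 × (197 mm)² = 30480 mm^2
Rod-side annular area A_ann = π/4 × (197² − 101²) = 22470 mm^2
t_ext = A_cap·L/Q = 1.328 s
t_ret = A_ann·L/Q = 0.9786 s
t_cycle = t_ext + t_ret

t ≈ 2.31 s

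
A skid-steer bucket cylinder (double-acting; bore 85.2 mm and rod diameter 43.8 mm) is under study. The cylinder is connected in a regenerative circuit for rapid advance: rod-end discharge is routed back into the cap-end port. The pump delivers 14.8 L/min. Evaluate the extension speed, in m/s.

In regeneration the rod-end outflow joins the pump flow into the cap end, so the net volume the pump must supply per unit advance equals the rod cross-section area.
Rod cross-section A_rod = π/4 × (43.8 mm)² = 1507 mm^2
v = Q_pump / A_rod

v ≈ 0.164 m/s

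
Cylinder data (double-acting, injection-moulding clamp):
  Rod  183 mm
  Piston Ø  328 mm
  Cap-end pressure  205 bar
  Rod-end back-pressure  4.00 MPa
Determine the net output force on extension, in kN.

F ≈ 1500 kN

Cap-side area A_cap = π/4 × (328 mm)² = 84500 mm^2
Rod-side annular area A_ann = π/4 × (328² − 183²) = 58190 mm^2
Net thrust = P_cap·A_cap − P_rod·A_ann = 1732 kN − 232.8 kN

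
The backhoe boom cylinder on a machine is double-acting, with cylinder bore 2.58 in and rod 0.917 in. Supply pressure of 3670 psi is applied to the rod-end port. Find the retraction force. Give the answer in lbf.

Rod-side annular area A_ann = π/4 × (2.58² − 0.917²) = 4.567 in^2
On retraction the pressure acts on the annular area (bore minus rod).
F = P × A_ann

F ≈ 16800 lbf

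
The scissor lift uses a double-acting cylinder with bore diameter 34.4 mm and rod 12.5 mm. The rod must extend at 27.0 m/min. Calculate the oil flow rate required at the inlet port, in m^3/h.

Cap-side area A_cap = π/4 × (34.4 mm)² = 929.4 mm^2
Q = A × v

Q ≈ 1.51 m^3/h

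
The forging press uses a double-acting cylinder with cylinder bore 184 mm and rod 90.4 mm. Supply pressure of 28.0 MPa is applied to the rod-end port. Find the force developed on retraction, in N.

Rod-side annular area A_ann = π/4 × (184² − 90.4²) = 20170 mm^2
On retraction the pressure acts on the annular area (bore minus rod).
F = P × A_ann

F ≈ 5.65e5 N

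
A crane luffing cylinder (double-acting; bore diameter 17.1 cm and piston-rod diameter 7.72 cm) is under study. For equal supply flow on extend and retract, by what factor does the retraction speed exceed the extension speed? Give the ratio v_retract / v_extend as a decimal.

v_ret/v_ext ≈ 1.26

Cap-side area A_cap = π/4 × (17.1 cm)² = 229.7 cm^2
Rod-side annular area A_ann = π/4 × (17.1² − 7.72²) = 182.8 cm^2
For equal Q, v ∝ 1/A, so v_ret/v_ext = A_cap/A_ann.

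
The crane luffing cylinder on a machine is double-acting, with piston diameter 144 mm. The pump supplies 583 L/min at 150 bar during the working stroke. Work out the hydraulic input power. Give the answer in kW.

Hydraulic power = P × Q

W ≈ 146 kW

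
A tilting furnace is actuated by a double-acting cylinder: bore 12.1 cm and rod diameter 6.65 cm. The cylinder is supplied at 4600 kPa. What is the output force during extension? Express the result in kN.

Cap-side area A_cap = π/4 × (12.1 cm)² = 115.0 cm^2
F = P × A_cap = 4600 kPa × A_cap

F ≈ 52.9 kN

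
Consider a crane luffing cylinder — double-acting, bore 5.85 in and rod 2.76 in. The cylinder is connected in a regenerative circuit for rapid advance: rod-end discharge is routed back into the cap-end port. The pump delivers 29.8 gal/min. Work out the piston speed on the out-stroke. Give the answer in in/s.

v ≈ 19.2 in/s

In regeneration the rod-end outflow joins the pump flow into the cap end, so the net volume the pump must supply per unit advance equals the rod cross-section area.
Rod cross-section A_rod = π/4 × (2.76 in)² = 5.983 in^2
v = Q_pump / A_rod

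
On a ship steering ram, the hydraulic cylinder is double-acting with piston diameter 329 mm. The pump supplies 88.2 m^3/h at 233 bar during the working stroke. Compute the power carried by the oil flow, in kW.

W ≈ 571 kW

Hydraulic power = P × Q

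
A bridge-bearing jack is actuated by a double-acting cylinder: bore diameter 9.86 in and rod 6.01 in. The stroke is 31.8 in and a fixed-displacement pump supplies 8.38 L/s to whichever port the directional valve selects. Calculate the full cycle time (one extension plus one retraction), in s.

t ≈ 7.73 s

Cap-side area A_cap = π/4 × (9.86 in)² = 76.36 in^2
Rod-side annular area A_ann = π/4 × (9.86² − 6.01²) = 47.99 in^2
t_ext = A_cap·L/Q = 4.748 s
t_ret = A_ann·L/Q = 2.984 s
t_cycle = t_ext + t_ret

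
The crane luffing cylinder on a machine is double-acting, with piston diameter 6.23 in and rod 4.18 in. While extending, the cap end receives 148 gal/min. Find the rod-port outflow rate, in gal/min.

Cap-side area A_cap = π/4 × (6.23 in)² = 30.48 in^2
Rod-side annular area A_ann = π/4 × (6.23² − 4.18²) = 16.76 in^2
Piston speed v = Q_in/A_cap; rod-end outflow Q_out = v × A_ann = Q_in × A_ann/A_cap.

Q_out ≈ 81.4 gal/min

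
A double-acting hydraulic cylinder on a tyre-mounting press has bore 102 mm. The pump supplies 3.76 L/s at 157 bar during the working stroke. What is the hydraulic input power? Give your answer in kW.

W ≈ 59.0 kW

Hydraulic power = P × Q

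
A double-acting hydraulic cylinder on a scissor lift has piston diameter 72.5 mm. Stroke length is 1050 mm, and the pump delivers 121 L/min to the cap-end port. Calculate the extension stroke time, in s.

Cap-side area A_cap = π/4 × (72.5 mm)² = 4128 mm^2
Swept volume V = A × L; t = V / Q = A·L / Q

t ≈ 2.15 s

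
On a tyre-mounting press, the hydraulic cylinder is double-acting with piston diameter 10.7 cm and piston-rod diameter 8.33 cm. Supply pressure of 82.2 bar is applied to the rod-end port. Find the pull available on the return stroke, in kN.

F ≈ 29.1 kN

Rod-side annular area A_ann = π/4 × (10.7² − 8.33²) = 35.42 cm^2
On retraction the pressure acts on the annular area (bore minus rod).
F = P × A_ann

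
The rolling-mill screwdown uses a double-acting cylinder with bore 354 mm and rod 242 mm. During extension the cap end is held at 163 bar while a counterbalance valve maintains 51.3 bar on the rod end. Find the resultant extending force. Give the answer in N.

F ≈ 1.34e6 N

Cap-side area A_cap = π/4 × (354 mm)² = 98420 mm^2
Rod-side annular area A_ann = π/4 × (354² − 242²) = 52430 mm^2
Net thrust = P_cap·A_cap − P_rod·A_ann = 1.604e6 N − 2.689e5 N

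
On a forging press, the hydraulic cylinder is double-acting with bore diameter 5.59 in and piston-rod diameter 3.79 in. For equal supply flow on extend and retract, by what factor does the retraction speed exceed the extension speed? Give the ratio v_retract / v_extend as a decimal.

Cap-side area A_cap = π/4 × (5.59 in)² = 24.54 in^2
Rod-side annular area A_ann = π/4 × (5.59² − 3.79²) = 13.26 in^2
For equal Q, v ∝ 1/A, so v_ret/v_ext = A_cap/A_ann.

v_ret/v_ext ≈ 1.85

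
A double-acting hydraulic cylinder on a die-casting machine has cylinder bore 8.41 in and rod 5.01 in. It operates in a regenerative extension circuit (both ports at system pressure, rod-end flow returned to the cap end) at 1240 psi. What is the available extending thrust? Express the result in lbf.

F ≈ 24400 lbf

With equal pressure on both faces, forces on the annular region cancel; the net push is pressure × rod cross-section.
Rod cross-section A_rod = π/4 × (5.01 in)² = 19.71 in^2
F = P × A_rod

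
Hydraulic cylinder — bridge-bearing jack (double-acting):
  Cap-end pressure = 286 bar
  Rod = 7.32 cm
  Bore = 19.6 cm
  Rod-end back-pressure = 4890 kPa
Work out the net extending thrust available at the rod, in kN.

Cap-side area A_cap = π/4 × (19.6 cm)² = 301.7 cm^2
Rod-side annular area A_ann = π/4 × (19.6² − 7.32²) = 259.6 cm^2
Net thrust = P_cap·A_cap − P_rod·A_ann = 862.9 kN − 127.0 kN

F ≈ 736 kN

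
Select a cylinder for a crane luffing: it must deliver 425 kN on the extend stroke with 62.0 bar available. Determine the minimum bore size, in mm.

D ≈ 295 mm

Extension force acts on the full piston face: F = P × (π/4)D².
D = √(4F / (πP)) = √(4 × 425 kN / (π × 62.0 bar))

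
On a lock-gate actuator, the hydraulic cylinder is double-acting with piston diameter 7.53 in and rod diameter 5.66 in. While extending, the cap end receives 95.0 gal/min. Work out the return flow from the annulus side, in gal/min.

Q_out ≈ 41.3 gal/min

Cap-side area A_cap = π/4 × (7.53 in)² = 44.53 in^2
Rod-side annular area A_ann = π/4 × (7.53² − 5.66²) = 19.37 in^2
Piston speed v = Q_in/A_cap; rod-end outflow Q_out = v × A_ann = Q_in × A_ann/A_cap.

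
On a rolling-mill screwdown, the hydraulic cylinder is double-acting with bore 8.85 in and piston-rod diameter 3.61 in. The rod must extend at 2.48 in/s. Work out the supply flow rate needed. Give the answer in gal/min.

Cap-side area A_cap = π/4 × (8.85 in)² = 61.51 in^2
Q = A × v

Q ≈ 39.6 gal/min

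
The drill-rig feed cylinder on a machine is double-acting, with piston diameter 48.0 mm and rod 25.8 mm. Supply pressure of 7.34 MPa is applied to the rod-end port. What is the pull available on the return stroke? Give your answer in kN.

Rod-side annular area A_ann = π/4 × (48.0² − 25.8²) = 1287 mm^2
On retraction the pressure acts on the annular area (bore minus rod).
F = P × A_ann

F ≈ 9.44 kN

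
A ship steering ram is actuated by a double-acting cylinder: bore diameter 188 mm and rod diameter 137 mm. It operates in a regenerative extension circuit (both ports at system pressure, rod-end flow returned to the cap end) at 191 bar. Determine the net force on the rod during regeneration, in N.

With equal pressure on both faces, forces on the annular region cancel; the net push is pressure × rod cross-section.
Rod cross-section A_rod = π/4 × (137 mm)² = 14740 mm^2
F = P × A_rod

F ≈ 2.82e5 N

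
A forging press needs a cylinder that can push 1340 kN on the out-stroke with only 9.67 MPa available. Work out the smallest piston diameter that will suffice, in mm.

D ≈ 420 mm

Extension force acts on the full piston face: F = P × (π/4)D².
D = √(4F / (πP)) = √(4 × 1340 kN / (π × 9.67 MPa))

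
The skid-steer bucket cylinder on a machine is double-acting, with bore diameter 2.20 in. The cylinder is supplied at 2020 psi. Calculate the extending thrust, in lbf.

Cap-side area A_cap = π/4 × (2.20 in)² = 3.801 in^2
F = P × A_cap = 2020 psi × A_cap

F ≈ 7680 lbf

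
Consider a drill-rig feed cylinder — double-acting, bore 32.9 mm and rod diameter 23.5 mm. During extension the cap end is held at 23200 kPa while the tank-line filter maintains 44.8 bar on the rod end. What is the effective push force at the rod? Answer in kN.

F ≈ 17.9 kN

Cap-side area A_cap = π/4 × (32.9 mm)² = 850.1 mm^2
Rod-side annular area A_ann = π/4 × (32.9² − 23.5²) = 416.4 mm^2
Net thrust = P_cap·A_cap − P_rod·A_ann = 19.72 kN − 1.865 kN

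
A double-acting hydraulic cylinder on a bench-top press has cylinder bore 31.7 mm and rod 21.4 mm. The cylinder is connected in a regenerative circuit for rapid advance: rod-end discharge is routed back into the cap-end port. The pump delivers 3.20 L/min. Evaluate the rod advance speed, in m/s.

In regeneration the rod-end outflow joins the pump flow into the cap end, so the net volume the pump must supply per unit advance equals the rod cross-section area.
Rod cross-section A_rod = π/4 × (21.4 mm)² = 359.7 mm^2
v = Q_pump / A_rod

v ≈ 0.148 m/s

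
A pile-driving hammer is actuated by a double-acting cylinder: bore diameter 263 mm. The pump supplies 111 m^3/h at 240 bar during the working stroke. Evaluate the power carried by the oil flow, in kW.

W ≈ 740 kW

Hydraulic power = P × Q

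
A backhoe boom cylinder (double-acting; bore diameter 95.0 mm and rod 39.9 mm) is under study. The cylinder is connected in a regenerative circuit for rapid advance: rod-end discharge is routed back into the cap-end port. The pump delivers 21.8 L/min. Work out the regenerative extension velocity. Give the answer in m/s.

v ≈ 0.291 m/s

In regeneration the rod-end outflow joins the pump flow into the cap end, so the net volume the pump must supply per unit advance equals the rod cross-section area.
Rod cross-section A_rod = π/4 × (39.9 mm)² = 1250 mm^2
v = Q_pump / A_rod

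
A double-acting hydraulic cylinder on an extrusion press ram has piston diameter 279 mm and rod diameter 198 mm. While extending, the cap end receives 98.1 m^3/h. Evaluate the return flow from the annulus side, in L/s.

Cap-side area A_cap = π/4 × (279 mm)² = 61140 mm^2
Rod-side annular area A_ann = π/4 × (279² − 198²) = 30350 mm^2
Piston speed v = Q_in/A_cap; rod-end outflow Q_out = v × A_ann = Q_in × A_ann/A_cap.

Q_out ≈ 13.5 L/s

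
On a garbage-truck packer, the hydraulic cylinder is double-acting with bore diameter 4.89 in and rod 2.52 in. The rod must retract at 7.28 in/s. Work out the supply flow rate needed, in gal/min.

Rod-side annular area A_ann = π/4 × (4.89² − 2.52²) = 13.79 in^2
Q = A × v

Q ≈ 26.1 gal/min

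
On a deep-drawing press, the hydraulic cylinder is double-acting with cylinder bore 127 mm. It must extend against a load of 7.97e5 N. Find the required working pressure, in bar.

P ≈ 629 bar

Cap-side area A_cap = π/4 × (127 mm)² = 12670 mm^2
P = F / A = 7.97e5 N / A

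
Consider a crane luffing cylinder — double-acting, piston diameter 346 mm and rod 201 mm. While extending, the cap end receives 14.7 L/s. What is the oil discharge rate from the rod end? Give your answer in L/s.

Cap-side area A_cap = π/4 × (346 mm)² = 94020 mm^2
Rod-side annular area A_ann = π/4 × (346² − 201²) = 62290 mm^2
Piston speed v = Q_in/A_cap; rod-end outflow Q_out = v × A_ann = Q_in × A_ann/A_cap.

Q_out ≈ 9.74 L/s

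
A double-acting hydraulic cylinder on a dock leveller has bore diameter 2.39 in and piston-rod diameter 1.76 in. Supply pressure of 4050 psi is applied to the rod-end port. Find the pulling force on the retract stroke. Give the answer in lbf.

F ≈ 8320 lbf

Rod-side annular area A_ann = π/4 × (2.39² − 1.76²) = 2.053 in^2
On retraction the pressure acts on the annular area (bore minus rod).
F = P × A_ann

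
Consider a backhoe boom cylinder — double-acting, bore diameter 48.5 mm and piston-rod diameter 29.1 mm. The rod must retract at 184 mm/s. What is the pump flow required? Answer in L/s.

Q ≈ 0.218 L/s

Rod-side annular area A_ann = π/4 × (48.5² − 29.1²) = 1182 mm^2
Q = A × v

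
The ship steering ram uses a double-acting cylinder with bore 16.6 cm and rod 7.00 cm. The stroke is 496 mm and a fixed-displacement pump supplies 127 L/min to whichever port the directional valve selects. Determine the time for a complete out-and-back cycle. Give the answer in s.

t ≈ 9.24 s

Cap-side area A_cap = π/4 × (16.6 cm)² = 216.4 cm^2
Rod-side annular area A_ann = π/4 × (16.6² − 7.00²) = 177.9 cm^2
t_ext = A_cap·L/Q = 5.071 s
t_ret = A_ann·L/Q = 4.170 s
t_cycle = t_ext + t_ret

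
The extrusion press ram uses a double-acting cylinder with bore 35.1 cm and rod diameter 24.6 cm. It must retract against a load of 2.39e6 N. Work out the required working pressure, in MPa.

Rod-side annular area A_ann = π/4 × (35.1² − 24.6²) = 492.3 cm^2
Retraction: pressure acts on the annular area.
P = F / A = 2.39e6 N / A

P ≈ 48.5 MPa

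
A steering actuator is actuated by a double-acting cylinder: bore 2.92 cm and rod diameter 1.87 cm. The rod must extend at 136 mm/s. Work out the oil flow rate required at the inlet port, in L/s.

Q ≈ 0.0911 L/s

Cap-side area A_cap = π/4 × (2.92 cm)² = 6.697 cm^2
Q = A × v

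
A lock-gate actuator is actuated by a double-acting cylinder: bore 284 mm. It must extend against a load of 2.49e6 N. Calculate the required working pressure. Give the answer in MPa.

Cap-side area A_cap = π/4 × (284 mm)² = 63350 mm^2
P = F / A = 2.49e6 N / A

P ≈ 39.3 MPa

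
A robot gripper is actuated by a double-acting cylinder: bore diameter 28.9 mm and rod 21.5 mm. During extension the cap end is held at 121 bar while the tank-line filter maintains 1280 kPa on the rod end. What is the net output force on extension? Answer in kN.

F ≈ 7.56 kN

Cap-side area A_cap = π/4 × (28.9 mm)² = 656.0 mm^2
Rod-side annular area A_ann = π/4 × (28.9² − 21.5²) = 292.9 mm^2
Net thrust = P_cap·A_cap − P_rod·A_ann = 7.937 kN − 0.3749 kN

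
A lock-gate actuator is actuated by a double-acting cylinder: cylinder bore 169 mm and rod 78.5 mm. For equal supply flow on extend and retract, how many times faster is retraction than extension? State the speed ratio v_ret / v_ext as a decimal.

v_ret/v_ext ≈ 1.28

Cap-side area A_cap = π/4 × (169 mm)² = 22430 mm^2
Rod-side annular area A_ann = π/4 × (169² − 78.5²) = 17590 mm^2
For equal Q, v ∝ 1/A, so v_ret/v_ext = A_cap/A_ann.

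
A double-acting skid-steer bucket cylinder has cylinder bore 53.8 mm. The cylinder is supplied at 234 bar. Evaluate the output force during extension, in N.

F ≈ 53200 N

Cap-side area A_cap = π/4 × (53.8 mm)² = 2273 mm^2
F = P × A_cap = 234 bar × A_cap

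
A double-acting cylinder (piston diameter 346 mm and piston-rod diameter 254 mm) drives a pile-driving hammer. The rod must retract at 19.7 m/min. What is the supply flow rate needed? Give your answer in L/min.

Q ≈ 854 L/min

Rod-side annular area A_ann = π/4 × (346² − 254²) = 43350 mm^2
Q = A × v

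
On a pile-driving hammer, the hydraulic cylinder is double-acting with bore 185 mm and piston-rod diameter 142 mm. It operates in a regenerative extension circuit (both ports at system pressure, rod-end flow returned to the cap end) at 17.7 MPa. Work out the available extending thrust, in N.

With equal pressure on both faces, forces on the annular region cancel; the net push is pressure × rod cross-section.
Rod cross-section A_rod = π/4 × (142 mm)² = 15840 mm^2
F = P × A_rod

F ≈ 2.80e5 N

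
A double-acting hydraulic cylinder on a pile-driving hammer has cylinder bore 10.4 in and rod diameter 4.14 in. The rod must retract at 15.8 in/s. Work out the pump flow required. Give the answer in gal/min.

Q ≈ 293 gal/min

Rod-side annular area A_ann = π/4 × (10.4² − 4.14²) = 71.49 in^2
Q = A × v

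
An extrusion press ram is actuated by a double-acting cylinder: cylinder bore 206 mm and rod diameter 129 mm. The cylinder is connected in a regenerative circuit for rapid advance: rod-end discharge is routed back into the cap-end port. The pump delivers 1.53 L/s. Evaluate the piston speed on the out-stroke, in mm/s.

In regeneration the rod-end outflow joins the pump flow into the cap end, so the net volume the pump must supply per unit advance equals the rod cross-section area.
Rod cross-section A_rod = π/4 × (129 mm)² = 13070 mm^2
v = Q_pump / A_rod

v ≈ 117 mm/s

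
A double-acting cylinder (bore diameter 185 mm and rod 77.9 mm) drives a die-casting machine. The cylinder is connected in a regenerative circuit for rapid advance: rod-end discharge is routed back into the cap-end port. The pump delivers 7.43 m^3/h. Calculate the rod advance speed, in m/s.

In regeneration the rod-end outflow joins the pump flow into the cap end, so the net volume the pump must supply per unit advance equals the rod cross-section area.
Rod cross-section A_rod = π/4 × (77.9 mm)² = 4766 mm^2
v = Q_pump / A_rod

v ≈ 0.433 m/s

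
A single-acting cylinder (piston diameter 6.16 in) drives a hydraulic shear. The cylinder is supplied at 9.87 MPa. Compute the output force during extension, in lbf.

Cap-side area A_cap = π/4 × (6.16 in)² = 29.80 in^2
F = P × A_cap = 9.87 MPa × A_cap

F ≈ 42700 lbf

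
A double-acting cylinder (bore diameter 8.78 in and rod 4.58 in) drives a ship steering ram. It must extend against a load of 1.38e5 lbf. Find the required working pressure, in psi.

Cap-side area A_cap = π/4 × (8.78 in)² = 60.55 in^2
P = F / A = 1.38e5 lbf / A

P ≈ 2280 psi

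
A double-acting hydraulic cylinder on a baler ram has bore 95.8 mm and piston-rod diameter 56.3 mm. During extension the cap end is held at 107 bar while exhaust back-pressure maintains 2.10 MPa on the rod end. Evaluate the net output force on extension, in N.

F ≈ 67200 N

Cap-side area A_cap = π/4 × (95.8 mm)² = 7208 mm^2
Rod-side annular area A_ann = π/4 × (95.8² − 56.3²) = 4719 mm^2
Net thrust = P_cap·A_cap − P_rod·A_ann = 77130 N − 9909 N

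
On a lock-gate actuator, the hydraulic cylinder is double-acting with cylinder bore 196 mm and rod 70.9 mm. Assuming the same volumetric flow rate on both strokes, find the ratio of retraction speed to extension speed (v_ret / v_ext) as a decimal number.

Cap-side area A_cap = π/4 × (196 mm)² = 30170 mm^2
Rod-side annular area A_ann = π/4 × (196² − 70.9²) = 26220 mm^2
For equal Q, v ∝ 1/A, so v_ret/v_ext = A_cap/A_ann.

v_ret/v_ext ≈ 1.15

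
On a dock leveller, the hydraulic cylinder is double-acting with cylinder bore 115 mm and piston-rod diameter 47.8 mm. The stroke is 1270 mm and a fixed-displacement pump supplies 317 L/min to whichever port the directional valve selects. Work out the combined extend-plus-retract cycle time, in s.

t ≈ 4.56 s

Cap-side area A_cap = π/4 × (115 mm)² = 10390 mm^2
Rod-side annular area A_ann = π/4 × (115² − 47.8²) = 8592 mm^2
t_ext = A_cap·L/Q = 2.497 s
t_ret = A_ann·L/Q = 2.065 s
t_cycle = t_ext + t_ret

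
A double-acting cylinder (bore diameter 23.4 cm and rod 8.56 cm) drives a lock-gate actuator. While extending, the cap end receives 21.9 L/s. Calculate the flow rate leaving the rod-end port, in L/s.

Q_out ≈ 19.0 L/s

Cap-side area A_cap = π/4 × (23.4 cm)² = 430.1 cm^2
Rod-side annular area A_ann = π/4 × (23.4² − 8.56²) = 372.5 cm^2
Piston speed v = Q_in/A_cap; rod-end outflow Q_out = v × A_ann = Q_in × A_ann/A_cap.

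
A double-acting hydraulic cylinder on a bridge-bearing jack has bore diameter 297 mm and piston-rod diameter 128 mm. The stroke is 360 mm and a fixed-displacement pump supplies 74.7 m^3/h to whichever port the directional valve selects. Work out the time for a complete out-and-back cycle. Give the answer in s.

Cap-side area A_cap = π/4 × (297 mm)² = 69280 mm^2
Rod-side annular area A_ann = π/4 × (297² − 128²) = 56410 mm^2
t_ext = A_cap·L/Q = 1.202 s
t_ret = A_ann·L/Q = 0.9787 s
t_cycle = t_ext + t_ret

t ≈ 2.18 s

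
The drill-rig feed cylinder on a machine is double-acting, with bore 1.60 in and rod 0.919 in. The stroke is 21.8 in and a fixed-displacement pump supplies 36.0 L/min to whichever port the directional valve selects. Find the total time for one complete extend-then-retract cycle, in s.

t ≈ 2.00 s

Cap-side area A_cap = π/4 × (1.60 in)² = 2.011 in^2
Rod-side annular area A_ann = π/4 × (1.60² − 0.919²) = 1.347 in^2
t_ext = A_cap·L/Q = 1.197 s
t_ret = A_ann·L/Q = 0.8022 s
t_cycle = t_ext + t_ret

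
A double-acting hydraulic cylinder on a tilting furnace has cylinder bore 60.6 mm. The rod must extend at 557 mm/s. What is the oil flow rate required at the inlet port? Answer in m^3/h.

Cap-side area A_cap = π/4 × (60.6 mm)² = 2884 mm^2
Q = A × v

Q ≈ 5.78 m^3/h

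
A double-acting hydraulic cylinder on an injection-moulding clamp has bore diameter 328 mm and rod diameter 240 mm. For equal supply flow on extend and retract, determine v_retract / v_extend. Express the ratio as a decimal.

Cap-side area A_cap = π/4 × (328 mm)² = 84500 mm^2
Rod-side annular area A_ann = π/4 × (328² − 240²) = 39260 mm^2
For equal Q, v ∝ 1/A, so v_ret/v_ext = A_cap/A_ann.

v_ret/v_ext ≈ 2.15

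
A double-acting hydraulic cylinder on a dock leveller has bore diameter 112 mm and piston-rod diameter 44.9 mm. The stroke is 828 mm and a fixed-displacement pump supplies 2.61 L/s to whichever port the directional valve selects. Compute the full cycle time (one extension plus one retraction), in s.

t ≈ 5.75 s

Cap-side area A_cap = π/4 × (112 mm)² = 9852 mm^2
Rod-side annular area A_ann = π/4 × (112² − 44.9²) = 8269 mm^2
t_ext = A_cap·L/Q = 3.125 s
t_ret = A_ann·L/Q = 2.623 s
t_cycle = t_ext + t_ret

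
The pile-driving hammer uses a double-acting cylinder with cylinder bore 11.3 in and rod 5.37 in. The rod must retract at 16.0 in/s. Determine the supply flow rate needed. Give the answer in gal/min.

Q ≈ 323 gal/min

Rod-side annular area A_ann = π/4 × (11.3² − 5.37²) = 77.64 in^2
Q = A × v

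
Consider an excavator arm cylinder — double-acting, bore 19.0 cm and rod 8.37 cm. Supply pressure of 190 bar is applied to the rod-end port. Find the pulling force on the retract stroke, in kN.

F ≈ 434 kN

Rod-side annular area A_ann = π/4 × (19.0² − 8.37²) = 228.5 cm^2
On retraction the pressure acts on the annular area (bore minus rod).
F = P × A_ann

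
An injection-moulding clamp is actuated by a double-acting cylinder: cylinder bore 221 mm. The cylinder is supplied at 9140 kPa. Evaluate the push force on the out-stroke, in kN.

Cap-side area A_cap = π/4 × (221 mm)² = 38360 mm^2
F = P × A_cap = 9140 kPa × A_cap

F ≈ 351 kN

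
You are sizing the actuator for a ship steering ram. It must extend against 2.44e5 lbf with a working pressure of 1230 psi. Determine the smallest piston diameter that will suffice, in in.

Extension force acts on the full piston face: F = P × (π/4)D².
D = √(4F / (πP)) = √(4 × 2.44e5 lbf / (π × 1230 psi))

D ≈ 15.9 in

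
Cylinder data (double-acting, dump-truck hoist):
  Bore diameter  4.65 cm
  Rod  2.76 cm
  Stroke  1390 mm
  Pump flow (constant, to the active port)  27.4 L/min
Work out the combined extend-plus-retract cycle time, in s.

t ≈ 8.52 s

Cap-side area A_cap = π/4 × (4.65 cm)² = 16.98 cm^2
Rod-side annular area A_ann = π/4 × (4.65² − 2.76²) = 11.00 cm^2
t_ext = A_cap·L/Q = 5.169 s
t_ret = A_ann·L/Q = 3.348 s
t_cycle = t_ext + t_ret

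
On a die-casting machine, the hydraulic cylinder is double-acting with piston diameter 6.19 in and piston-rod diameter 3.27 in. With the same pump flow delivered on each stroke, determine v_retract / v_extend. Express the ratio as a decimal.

Cap-side area A_cap = π/4 × (6.19 in)² = 30.09 in^2
Rod-side annular area A_ann = π/4 × (6.19² − 3.27²) = 21.70 in^2
For equal Q, v ∝ 1/A, so v_ret/v_ext = A_cap/A_ann.

v_ret/v_ext ≈ 1.39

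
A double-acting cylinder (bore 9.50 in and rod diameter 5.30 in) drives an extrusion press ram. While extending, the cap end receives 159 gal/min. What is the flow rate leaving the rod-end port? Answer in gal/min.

Q_out ≈ 110 gal/min

Cap-side area A_cap = π/4 × (9.50 in)² = 70.88 in^2
Rod-side annular area A_ann = π/4 × (9.50² − 5.30²) = 48.82 in^2
Piston speed v = Q_in/A_cap; rod-end outflow Q_out = v × A_ann = Q_in × A_ann/A_cap.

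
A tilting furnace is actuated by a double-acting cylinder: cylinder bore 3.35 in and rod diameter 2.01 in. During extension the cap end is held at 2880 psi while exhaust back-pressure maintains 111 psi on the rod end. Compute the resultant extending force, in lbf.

Cap-side area A_cap = π/4 × (3.35 in)² = 8.814 in^2
Rod-side annular area A_ann = π/4 × (3.35² − 2.01²) = 5.641 in^2
Net thrust = P_cap·A_cap − P_rod·A_ann = 25380 lbf − 626.2 lbf

F ≈ 24800 lbf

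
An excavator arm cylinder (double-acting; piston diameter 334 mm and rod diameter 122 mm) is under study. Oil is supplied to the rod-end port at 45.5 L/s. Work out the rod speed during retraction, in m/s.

v ≈ 0.599 m/s

Rod-side annular area A_ann = π/4 × (334² − 122²) = 75930 mm^2
Flow into the rod-end port fills the annular volume.
v = Q / A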